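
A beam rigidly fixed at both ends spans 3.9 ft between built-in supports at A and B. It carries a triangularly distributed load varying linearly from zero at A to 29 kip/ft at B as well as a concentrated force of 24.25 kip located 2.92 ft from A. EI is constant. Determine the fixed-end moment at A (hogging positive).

Release both end moments; the primary structure is a simply-supported span AB with redundants M_A and M_B.
End rotations of the released simple span under the applied load (×1/EI):
  at A: triangular load, peak 29: 7w₀L³/(360EI) = 33.45/EI
  at B: triangular load, peak 29: w₀L³/(45EI) = 38.23/EI
  at A: point load 24.25 at a = 2.92: Pab(L + b)/(6LEI) = 14.47/EI
  at B: point load 24.25 at a = 2.92: Pab(L + a)/(6LEI) = 20.23/EI
  θ_A0 = 47.92/EI,  θ_B0 = 58.45/EI
Flexibility coefficients: a unit moment at one end gives L/(3EI) there and L/(6EI) at the far end, so f₁₁ = f₂₂ = 1.3/EI and f₁₂ = f₂₁ = 0.65/EI.
Compatibility — zero rotation at each built-in end:
  1.3 M_A + 0.65 M_B = 47.92
  0.65 M_A + 1.3 M_B = 58.45
Solving the pair gives M_A = 19.17 kip·ft and M_B = 35.38 kip·ft (hogging).

M_A = 19.17 kip·ft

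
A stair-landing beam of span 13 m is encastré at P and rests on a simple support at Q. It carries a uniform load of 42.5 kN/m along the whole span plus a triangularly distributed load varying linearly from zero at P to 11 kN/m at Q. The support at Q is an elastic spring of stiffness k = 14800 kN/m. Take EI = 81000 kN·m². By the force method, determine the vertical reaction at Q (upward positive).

R_Q = 244.7 kN

Choose R_Q as the redundant. The primary structure is the cantilever fixed at P.
Deflection at Q on the released cantilever, summing each load's contribution:
  UDL 42.5: wL⁴/(8EI) = 151730/EI
  triangular load, peak 11 at the free end: 11w₀L⁴/(120EI) = 28799/EI
  δ_0 = 180529/EI
Flexibility coefficient — unit upward force at Q: δ_{QQ} = L³/(3EI) = 732.3/EI.
With EI = 81000 kN·m²: δ_0 = 2.2288 m and δ_{QQ} = 0.009041 m/kN.
Compatibility — the spring shortens by R_Q/k under the reaction it provides: δ_0 − R_Q·δ_{QQ} = R_Q/k. With 1/k = 0.000068 m/kN, R_Q = δ_0 / (δ_{QQ} + 1/k) = 2.2288 / (0.009041 + 0.000068) = 244.7 kN.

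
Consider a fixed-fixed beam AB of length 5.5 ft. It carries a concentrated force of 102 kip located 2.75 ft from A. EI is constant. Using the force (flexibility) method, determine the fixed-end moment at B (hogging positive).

Take the two fixed-end moments M_A, M_B as redundants; the released structure is the simple span AB.
Simple-span end rotations at A and B under the given loads:
  at A: point load 102 at a = 2.75: Pab(L + b)/(6LEI) = 192.8/EI
  at B: point load 102 at a = 2.75: Pab(L + a)/(6LEI) = 192.8/EI
  θ_A0 = 192.8/EI,  θ_B0 = 192.8/EI
Flexibility coefficients: a unit moment at one end gives L/(3EI) there and L/(6EI) at the far end, so f₁₁ = f₂₂ = 1.833/EI and f₁₂ = f₂₁ = 0.9167/EI.
Compatibility — zero rotation at each built-in end:
  1.833 M_A + 0.9167 M_B = 192.8
  0.9167 M_A + 1.833 M_B = 192.8
Solving the pair gives M_A = 70.12 kip·ft and M_B = 70.12 kip·ft (hogging).

M_B = 70.12 kip·ft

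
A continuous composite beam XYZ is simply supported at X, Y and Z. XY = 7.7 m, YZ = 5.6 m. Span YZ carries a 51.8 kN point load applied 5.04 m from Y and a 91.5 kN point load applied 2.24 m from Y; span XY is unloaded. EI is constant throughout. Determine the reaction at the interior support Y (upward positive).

Take M_Y as the redundant. Released structure: two simple spans XY and YZ with a hinge at Y.
Rotations at Y on the released spans (each span's end-slope, ×1/EI):
  span YZ: point load 51.8 at a = 5.04: Pab(L + b)/(6LEI) = 26.8/EI
  span YZ: point load 91.5 at a = 2.24: Pab(L + b)/(6LEI) = 183.6/EI
  relative rotation θ_0 = (0 + 210.4)/EI = 210.4/EI
A unit hogging moment at Y produces rotation L₁/(3EI) + L₂/(3EI) = 4.433/EI.
Slope continuity at Y: θ_0 = M_Y·4.433/EI, so M_Y = 210.4/4.433 = 47.47 kN·m (hogging).
Span XY, ΣM about X with M_Y applied at Y: R_Y^{XY}·7.7 = 0 + 47.47, so R_Y^{XY} = 6.165 kN and R_X = 0 − 6.165 = -6.165 kN.
Span YZ, ΣM about Z: R_Y^{YZ}·5.6 = 336.4 + 47.47, so R_Y^{YZ} = 68.56 kN and R_Z = 143.3 − 68.56 = 74.74 kN.
R_Y = 6.165 + 68.56 = 74.72 kN.

R_Y = 74.72 kN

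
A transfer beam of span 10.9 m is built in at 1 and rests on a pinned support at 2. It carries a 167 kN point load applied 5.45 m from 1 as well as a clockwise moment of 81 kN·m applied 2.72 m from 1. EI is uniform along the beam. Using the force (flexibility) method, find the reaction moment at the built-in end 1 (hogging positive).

M_1 = 369.2 kN·m

Take the reaction at 2 as the redundant and release it; the primary structure is a cantilever fixed at 1.
Free-end deflection of the primary structure under the applied loading (downward +):
  point load 167 at a = 5.45: Pa²(3L − a)/(6EI) = 22528/EI
  clockwise couple 81 at a = 2.72: M₀a(2L − a)/(2EI) = 2102/EI
  δ_0 = 24630/EI
Tip deflection under a unit load at 2: L³/(3EI) = 431.7/EI.
The prop prevents deflection at 2: R_2 = δ_0/δ_{22} = 24630/431.7 = 57.06 kN.
Moment equilibrium about 1: M_1 = Σ(load moments about 1) − R_2·L = 991.1 − 57.06×10.9 = 369.2 kN·m.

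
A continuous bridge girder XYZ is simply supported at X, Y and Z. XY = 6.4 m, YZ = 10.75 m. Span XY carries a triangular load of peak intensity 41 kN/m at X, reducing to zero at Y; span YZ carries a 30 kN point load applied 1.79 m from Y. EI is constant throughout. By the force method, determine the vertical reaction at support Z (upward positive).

Release continuity at Y by inserting a hinge; the redundant is the internal moment M_Y. The primary structure is two simply-supported spans XY and YZ.
End slopes at the hinge Y, treating each span as simply supported:
  span XY: triangular load, peak 41: 7w₀L³/(360EI) = 209/EI
  span YZ: point load 30 at a = 1.79: Pab(L + b)/(6LEI) = 147/EI
  relative rotation θ_0 = (209 + 147)/EI = 356/EI
A unit hogging moment at Y produces rotation L₁/(3EI) + L₂/(3EI) = 5.717/EI.
Slope continuity at Y: θ_0 = M_Y·5.717/EI, so M_Y = 356/5.717 = 62.28 kN·m (hogging).
Span YZ, ΣM about Z: R_Y^{YZ}·10.75 = 268.8 + 62.28, so R_Y^{YZ} = 30.8 kN and R_Z = 30 − 30.8 = -0.7979 kN.

R_Z = -0.7979 kN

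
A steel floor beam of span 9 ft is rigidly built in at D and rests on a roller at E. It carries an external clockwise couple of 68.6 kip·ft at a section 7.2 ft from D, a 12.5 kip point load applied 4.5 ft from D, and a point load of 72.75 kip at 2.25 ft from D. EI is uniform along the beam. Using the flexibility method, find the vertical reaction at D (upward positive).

R_D = 64.12 kip

Remove the prop at E; the released (primary) structure is a cantilever built in at D.
Primary-structure tip deflection at E by superposition:
  clockwise couple 68.6 at a = 7.2: M₀a(2L − a)/(2EI) = 2667/EI
  point load 12.5 at a = 4.5: Pa²(3L − a)/(6EI) = 949.2/EI
  point load 72.75 at a = 2.25: Pa²(3L − a)/(6EI) = 1519/EI
  δ_0 = 5136/EI
Tip deflection under a unit load at E: L³/(3EI) = 243/EI.
Compatibility at E: δ_0 − R_E·δ_{EE} = 0, so R_E = 5136/243 = 21.13 kip.
Vertical equilibrium: R_D = ΣP − R_E = 85.25 − 21.13 = 64.12 kip.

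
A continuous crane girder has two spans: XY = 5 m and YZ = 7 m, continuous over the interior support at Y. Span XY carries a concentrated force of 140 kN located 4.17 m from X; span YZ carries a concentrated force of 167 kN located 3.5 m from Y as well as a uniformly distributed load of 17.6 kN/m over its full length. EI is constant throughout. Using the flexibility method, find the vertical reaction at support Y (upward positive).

Release continuity at Y by inserting a hinge; the redundant is the internal moment M_Y. The primary structure is two simply-supported spans XY and YZ.
Discontinuity in slope at Y on the released structure — sum the simple-span end rotations:
  span XY: point load 140 at a = 4.17: Pab(L + a)/(6LEI) = 148.1/EI
  span YZ: point load 167 at a = 3.5: Pab(L + b)/(6LEI) = 511.4/EI
  span YZ: UDL 17.6: wL³/(24EI) = 251.5/EI
  relative rotation θ_0 = (148.1 + 763)/EI = 911.1/EI
A unit hogging moment at Y produces rotation L₁/(3EI) + L₂/(3EI) = 4/EI.
Slope continuity at Y: θ_0 = M_Y·4/EI, so M_Y = 911.1/4 = 227.8 kN·m (hogging).
Span XY, ΣM about X with M_Y applied at Y: R_Y^{XY}·5 = 583.8 + 227.8, so R_Y^{XY} = 162.3 kN and R_X = 140 − 162.3 = -22.31 kN.
Span YZ, ΣM about Z: R_Y^{YZ}·7 = 1016 + 227.8, so R_Y^{YZ} = 177.6 kN and R_Z = 290.2 − 177.6 = 112.6 kN.
R_Y = 162.3 + 177.6 = 340 kN.

R_Y = 340 kN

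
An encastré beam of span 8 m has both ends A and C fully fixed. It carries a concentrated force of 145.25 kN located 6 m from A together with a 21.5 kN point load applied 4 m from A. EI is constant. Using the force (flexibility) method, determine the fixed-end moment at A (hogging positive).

Release both end moments; the primary structure is a simply-supported span AC with redundants M_A and M_C.
On the primary (simply-supported) span, the end slopes from the loading are:
  at A: point load 145.25 at a = 6: Pab(L + b)/(6LEI) = 363.1/EI
  at C: point load 145.25 at a = 6: Pab(L + a)/(6LEI) = 508.4/EI
  at A: point load 21.5 at a = 4: Pab(L + b)/(6LEI) = 86/EI
  at C: point load 21.5 at a = 4: Pab(L + a)/(6LEI) = 86/EI
  θ_A0 = 449.1/EI,  θ_C0 = 594.4/EI
Flexibility coefficients: a unit moment at one end gives L/(3EI) there and L/(6EI) at the far end, so f₁₁ = f₂₂ = 2.667/EI and f₁₂ = f₂₁ = 1.333/EI.
Compatibility — zero rotation at each built-in end:
  2.667 M_A + 1.333 M_C = 449.1
  1.333 M_A + 2.667 M_C = 594.4
Solving the pair gives M_A = 75.97 kN·m and M_C = 184.9 kN·m (hogging).

M_A = 75.97 kN·m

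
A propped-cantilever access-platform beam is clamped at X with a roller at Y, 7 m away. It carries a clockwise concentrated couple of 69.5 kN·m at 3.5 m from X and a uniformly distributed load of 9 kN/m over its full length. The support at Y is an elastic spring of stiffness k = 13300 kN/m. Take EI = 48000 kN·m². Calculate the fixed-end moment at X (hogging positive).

Take the reaction at Y as the redundant and release it; the primary structure is a cantilever fixed at X.
Primary-structure tip deflection at Y by superposition:
  clockwise couple 69.5 at a = 3.5: M₀a(2L − a)/(2EI) = 1277/EI
  UDL 9: wL⁴/(8EI) = 2701/EI
  δ_0 = 3978/EI
Tip deflection under a unit load at Y: L³/(3EI) = 114.3/EI.
With EI = 48000 kN·m²: δ_0 = 0.082879 m and δ_{YY} = 0.002382 m/kN.
Compatibility — the spring shortens by R_Y/k under the reaction it provides: δ_0 − R_Y·δ_{YY} = R_Y/k. With 1/k = 0.000075 m/kN, R_Y = δ_0 / (δ_{YY} + 1/k) = 0.082879 / (0.002382 + 0.000075) = 33.73 kN.
Moment equilibrium about X: M_X = Σ(load moments about X) − R_Y·L = 290 − 33.73×7 = 53.89 kN·m.

M_X = 53.89 kN·m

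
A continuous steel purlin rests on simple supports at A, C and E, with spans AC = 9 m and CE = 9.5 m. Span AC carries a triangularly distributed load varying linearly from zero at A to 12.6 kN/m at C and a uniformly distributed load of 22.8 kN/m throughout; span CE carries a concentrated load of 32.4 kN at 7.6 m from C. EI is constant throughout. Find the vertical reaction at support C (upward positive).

R_C = 181.6 kN

Release continuity at C by inserting a hinge; the redundant is the internal moment M_C. The primary structure is two simply-supported spans AC and CE.
Rotations at C on the released spans (each span's end-slope, ×1/EI):
  span AC: triangular load, peak 12.6: w₀L³/(45EI) = 204.1/EI
  span AC: UDL 22.8: wL³/(24EI) = 692.5/EI
  span CE: point load 32.4 at a = 7.6: Pab(L + b)/(6LEI) = 93.57/EI
  relative rotation θ_0 = (896.7 + 93.57)/EI = 990.2/EI
A unit hogging moment at C produces rotation L₁/(3EI) + L₂/(3EI) = 6.167/EI.
Slope continuity at C: θ_0 = M_C·6.167/EI, so M_C = 990.2/6.167 = 160.6 kN·m (hogging).
Span AC, ΣM about A with M_C applied at C: R_C^{AC}·9 = 1264 + 160.6, so R_C^{AC} = 158.2 kN and R_A = 261.9 − 158.2 = 103.7 kN.
Span CE, ΣM about E: R_C^{CE}·9.5 = 61.56 + 160.6, so R_C^{CE} = 23.38 kN and R_E = 32.4 − 23.38 = 9.017 kN.
R_C = 158.2 + 23.38 = 181.6 kN.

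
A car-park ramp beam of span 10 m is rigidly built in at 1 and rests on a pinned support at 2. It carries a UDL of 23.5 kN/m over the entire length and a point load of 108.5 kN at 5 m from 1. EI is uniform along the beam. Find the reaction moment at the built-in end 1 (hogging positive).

Take the reaction at 2 as the redundant and release it; the primary structure is a cantilever fixed at 1.
Downward deflection at the released point 2 due to the loads:
  UDL 23.5: wL⁴/(8EI) = 29375/EI
  point load 108.5 at a = 5: Pa²(3L − a)/(6EI) = 11302/EI
  δ_0 = 40677/EI
Tip deflection under a unit load at 2: L³/(3EI) = 333.3/EI.
Compatibility at 2: δ_0 − R_2·δ_{22} = 0, so R_2 = 40677/333.3 = 122 kN.
Moment equilibrium about 1: M_1 = Σ(load moments about 1) − R_2·L = 1718 − 122×10 = 497.2 kN·m.

M_1 = 497.2 kN·m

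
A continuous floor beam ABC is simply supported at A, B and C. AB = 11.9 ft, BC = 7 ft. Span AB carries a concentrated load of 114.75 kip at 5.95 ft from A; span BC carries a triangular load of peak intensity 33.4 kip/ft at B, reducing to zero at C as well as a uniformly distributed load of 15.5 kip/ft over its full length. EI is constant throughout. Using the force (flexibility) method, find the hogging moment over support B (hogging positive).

Insert a hinge at B; M_B is the redundant, and each span becomes simply supported.
Rotations at B on the released spans (each span's end-slope, ×1/EI):
  span AB: point load 114.75 at a = 5.95: Pab(L + a)/(6LEI) = 1016/EI
  span BC: triangular load, peak 33.4: w₀L³/(45EI) = 254.6/EI
  span BC: UDL 15.5: wL³/(24EI) = 221.5/EI
  relative rotation θ_0 = (1016 + 476.1)/EI = 1492/EI
A unit hogging moment at B produces rotation L₁/(3EI) + L₂/(3EI) = 6.3/EI.
Compatibility: M_B·(L₁+L₂)/(3EI) = θ_0, giving M_B = 236.8 kip·ft (hogging).

M_B = 236.8 kip·ft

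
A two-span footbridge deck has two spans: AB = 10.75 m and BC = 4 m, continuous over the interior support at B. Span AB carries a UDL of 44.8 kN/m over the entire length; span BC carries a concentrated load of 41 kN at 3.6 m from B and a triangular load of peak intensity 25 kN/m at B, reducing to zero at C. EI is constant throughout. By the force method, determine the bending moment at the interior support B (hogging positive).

Insert a hinge at B; M_B is the redundant, and each span becomes simply supported.
Discontinuity in slope at B on the released structure — sum the simple-span end rotations:
  span AB: UDL 44.8: wL³/(24EI) = 2319/EI
  span BC: point load 41 at a = 3.6: Pab(L + b)/(6LEI) = 10.82/EI
  span BC: triangular load, peak 25: w₀L³/(45EI) = 35.56/EI
  relative rotation θ_0 = (2319 + 46.38)/EI = 2365/EI
A unit hogging moment at B produces rotation L₁/(3EI) + L₂/(3EI) = 4.917/EI.
Slope continuity at B: θ_0 = M_B·4.917/EI, so M_B = 2365/4.917 = 481.1 kN·m (hogging).

M_B = 481.1 kN·m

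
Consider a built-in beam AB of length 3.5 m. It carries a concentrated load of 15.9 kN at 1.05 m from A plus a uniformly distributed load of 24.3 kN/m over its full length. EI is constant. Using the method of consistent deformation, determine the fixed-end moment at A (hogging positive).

M_A = 32.99 kN·m

Take the two fixed-end moments M_A, M_B as redundants; the released structure is the simple span AB.
Simple-span end rotations at A and B under the given loads:
  at A: point load 15.9 at a = 1.05: Pab(L + b)/(6LEI) = 11.59/EI
  at B: point load 15.9 at a = 1.05: Pab(L + a)/(6LEI) = 8.862/EI
  at A: UDL 24.3: wL³/(24EI) = 43.41/EI
  at B: UDL 24.3: wL³/(24EI) = 43.41/EI
  θ_A0 = 55/EI,  θ_B0 = 52.27/EI
Flexibility coefficients: a unit moment at one end gives L/(3EI) there and L/(6EI) at the far end, so f₁₁ = f₂₂ = 1.167/EI and f₁₂ = f₂₁ = 0.5833/EI.
Compatibility — zero rotation at each built-in end:
  1.167 M_A + 0.5833 M_B = 55
  0.5833 M_A + 1.167 M_B = 52.27
Solving the pair gives M_A = 32.99 kN·m and M_B = 28.31 kN·m (hogging).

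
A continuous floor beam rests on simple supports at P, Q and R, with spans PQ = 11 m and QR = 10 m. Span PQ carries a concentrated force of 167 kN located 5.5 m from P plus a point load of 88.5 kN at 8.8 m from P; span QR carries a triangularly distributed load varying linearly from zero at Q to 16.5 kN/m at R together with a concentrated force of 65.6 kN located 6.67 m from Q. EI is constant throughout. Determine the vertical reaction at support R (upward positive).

Take M_Q as the redundant. Released structure: two simple spans PQ and QR with a hinge at Q.
Rotations at Q on the released spans (each span's end-slope, ×1/EI):
  span PQ: point load 167 at a = 5.5: Pab(L + a)/(6LEI) = 1263/EI
  span PQ: point load 88.5 at a = 8.8: Pab(L + a)/(6LEI) = 514/EI
  span QR: triangular load, peak 16.5: 7w₀L³/(360EI) = 320.8/EI
  span QR: point load 65.6 at a = 6.67: Pab(L + b)/(6LEI) = 323.7/EI
  relative rotation θ_0 = (1777 + 644.5)/EI = 2421/EI
A unit hogging moment at Q produces rotation L₁/(3EI) + L₂/(3EI) = 7/EI.
Compatibility: M_Q·(L₁+L₂)/(3EI) = θ_0, giving M_Q = 345.9 kN·m (hogging).
Span QR, ΣM about R: R_Q^{QR}·10 = 493.4 + 345.9, so R_Q^{QR} = 83.94 kN and R_R = 148.1 − 83.94 = 64.16 kN.

R_R = 64.16 kN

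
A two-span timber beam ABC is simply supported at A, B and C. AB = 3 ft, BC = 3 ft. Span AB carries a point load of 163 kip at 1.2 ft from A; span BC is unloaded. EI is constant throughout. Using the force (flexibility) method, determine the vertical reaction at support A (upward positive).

R_A = 84.11 kip

Take M_B as the redundant. Released structure: two simple spans AB and BC with a hinge at B.
Rotations at B on the released spans (each span's end-slope, ×1/EI):
  span AB: point load 163 at a = 1.2: Pab(L + a)/(6LEI) = 82.15/EI
  relative rotation θ_0 = (82.15 + 0)/EI = 82.15/EI
A unit hogging moment at B produces rotation L₁/(3EI) + L₂/(3EI) = 2/EI.
Compatibility: M_B·(L₁+L₂)/(3EI) = θ_0, giving M_B = 41.08 kip·ft (hogging).
Span AB, ΣM about A with M_B applied at B: R_B^{AB}·3 = 195.6 + 41.08, so R_B^{AB} = 78.89 kip and R_A = 163 − 78.89 = 84.11 kip.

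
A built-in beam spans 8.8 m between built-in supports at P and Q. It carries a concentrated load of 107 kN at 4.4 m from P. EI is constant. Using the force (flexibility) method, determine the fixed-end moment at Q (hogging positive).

Release both end moments; the primary structure is a simply-supported span PQ with redundants M_P and M_Q.
On the primary (simply-supported) span, the end slopes from the loading are:
  at P: point load 107 at a = 4.4: Pab(L + b)/(6LEI) = 517.9/EI
  at Q: point load 107 at a = 4.4: Pab(L + a)/(6LEI) = 517.9/EI
  θ_P0 = 517.9/EI,  θ_Q0 = 517.9/EI
Flexibility coefficients: a unit moment at one end gives L/(3EI) there and L/(6EI) at the far end, so f₁₁ = f₂₂ = 2.933/EI and f₁₂ = f₂₁ = 1.467/EI.
Compatibility — zero rotation at each built-in end:
  2.933 M_P + 1.467 M_Q = 517.9
  1.467 M_P + 2.933 M_Q = 517.9
Solving the pair gives M_P = 117.7 kN·m and M_Q = 117.7 kN·m (hogging).

M_Q = 117.7 kN·m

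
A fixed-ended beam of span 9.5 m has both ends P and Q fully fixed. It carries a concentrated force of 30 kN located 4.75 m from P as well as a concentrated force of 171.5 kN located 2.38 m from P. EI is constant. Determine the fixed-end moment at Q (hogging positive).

M_Q = 112.3 kN·m

Take the two fixed-end moments M_P, M_Q as redundants; the released structure is the simple span PQ.
End rotations of the released simple span under the applied load (×1/EI):
  at P: point load 30 at a = 4.75: Pab(L + b)/(6LEI) = 169.2/EI
  at Q: point load 30 at a = 4.75: Pab(L + a)/(6LEI) = 169.2/EI
  at P: point load 171.5 at a = 2.38: Pab(L + b)/(6LEI) = 847.4/EI
  at Q: point load 171.5 at a = 2.38: Pab(L + a)/(6LEI) = 605.7/EI
  θ_P0 = 1017/EI,  θ_Q0 = 774.9/EI
Flexibility coefficients: a unit moment at one end gives L/(3EI) there and L/(6EI) at the far end, so f₁₁ = f₂₂ = 3.167/EI and f₁₂ = f₂₁ = 1.583/EI.
Compatibility — zero rotation at each built-in end:
  3.167 M_P + 1.583 M_Q = 1017
  1.583 M_P + 3.167 M_Q = 774.9
Solving the pair gives M_P = 264.9 kN·m and M_Q = 112.3 kN·m (hogging).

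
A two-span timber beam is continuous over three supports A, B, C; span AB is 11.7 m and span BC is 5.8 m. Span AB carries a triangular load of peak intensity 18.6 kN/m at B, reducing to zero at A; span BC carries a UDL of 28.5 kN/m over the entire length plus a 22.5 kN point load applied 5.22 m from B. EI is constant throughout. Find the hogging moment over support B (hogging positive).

M_B = 155.3 kN·m

Insert a hinge at B; M_B is the redundant, and each span becomes simply supported.
Rotations at B on the released spans (each span's end-slope, ×1/EI):
  span AB: triangular load, peak 18.6: w₀L³/(45EI) = 662/EI
  span BC: UDL 28.5: wL³/(24EI) = 231.7/EI
  span BC: point load 22.5 at a = 5.22: Pab(L + b)/(6LEI) = 12.49/EI
  relative rotation θ_0 = (662 + 244.2)/EI = 906.2/EI
A unit hogging moment at B produces rotation L₁/(3EI) + L₂/(3EI) = 5.833/EI.
Compatibility: M_B·(L₁+L₂)/(3EI) = θ_0, giving M_B = 155.3 kN·m (hogging).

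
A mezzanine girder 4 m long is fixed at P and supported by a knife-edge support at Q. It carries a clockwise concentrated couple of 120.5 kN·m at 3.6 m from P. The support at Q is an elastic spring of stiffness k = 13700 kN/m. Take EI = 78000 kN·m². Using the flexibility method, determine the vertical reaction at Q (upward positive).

R_Q = 35.31 kN

Remove the prop at Q; the released (primary) structure is a cantilever built in at P.
Free-end deflection of the primary structure under the applied loading (downward +):
  clockwise couple 120.5 at a = 3.6: M₀a(2L − a)/(2EI) = 954.4/EI
Flexibility coefficient — unit upward force at Q: δ_{QQ} = L³/(3EI) = 21.33/EI.
With EI = 78000 kN·m²: δ_0 = 0.012235 m and δ_{QQ} = 0.000274 m/kN.
Compatibility — the spring shortens by R_Q/k under the reaction it provides: δ_0 − R_Q·δ_{QQ} = R_Q/k. With 1/k = 0.000073 m/kN, R_Q = δ_0 / (δ_{QQ} + 1/k) = 0.012235 / (0.000274 + 0.000073) = 35.31 kN.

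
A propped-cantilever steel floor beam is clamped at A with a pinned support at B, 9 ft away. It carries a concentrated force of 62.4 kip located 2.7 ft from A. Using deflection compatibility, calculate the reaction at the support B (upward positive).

R_B = 7.582 kip

Choose R_B as the redundant. The primary structure is the cantilever fixed at A.
Downward deflection at the released point B due to the loads:
  point load 62.4 at a = 2.7: Pa²(3L − a)/(6EI) = 1842/EI
Flexibility coefficient — unit upward force at B: δ_{BB} = L³/(3EI) = 243/EI.
The prop prevents deflection at B: R_B = δ_0/δ_{BB} = 1842/243 = 7.582 kip.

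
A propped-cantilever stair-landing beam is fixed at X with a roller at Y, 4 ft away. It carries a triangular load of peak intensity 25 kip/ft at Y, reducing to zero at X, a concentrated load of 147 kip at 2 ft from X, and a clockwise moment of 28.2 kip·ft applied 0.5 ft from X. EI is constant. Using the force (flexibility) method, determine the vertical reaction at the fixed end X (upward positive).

R_X = 121.1 kip

Release the roller at Y. Primary structure: cantilever fixed at X.
Primary-structure tip deflection at Y by superposition:
  triangular load, peak 25 at the free end: 11w₀L⁴/(120EI) = 586.7/EI
  point load 147 at a = 2: Pa²(3L − a)/(6EI) = 980/EI
  clockwise couple 28.2 at a = 0.5: M₀a(2L − a)/(2EI) = 52.88/EI
  δ_0 = 1620/EI
Flexibility coefficient — unit upward force at Y: δ_{YY} = L³/(3EI) = 21.33/EI.
Compatibility at Y: δ_0 − R_Y·δ_{YY} = 0, so R_Y = 1620/21.33 = 75.92 kip.
Vertical equilibrium: R_X = ΣP − R_Y = 197 − 75.92 = 121.1 kip.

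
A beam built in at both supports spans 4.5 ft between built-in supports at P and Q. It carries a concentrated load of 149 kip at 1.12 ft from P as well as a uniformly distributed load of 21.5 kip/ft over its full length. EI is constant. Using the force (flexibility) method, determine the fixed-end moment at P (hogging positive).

Release both end moments; the primary structure is a simply-supported span PQ with redundants M_P and M_Q.
On the primary (simply-supported) span, the end slopes from the loading are:
  at P: point load 149 at a = 1.12: Pab(L + b)/(6LEI) = 164.6/EI
  at Q: point load 149 at a = 1.12: Pab(L + a)/(6LEI) = 117.4/EI
  at P: UDL 21.5: wL³/(24EI) = 81.63/EI
  at Q: UDL 21.5: wL³/(24EI) = 81.63/EI
  θ_P0 = 246.3/EI,  θ_Q0 = 199/EI
Flexibility coefficients: a unit moment at one end gives L/(3EI) there and L/(6EI) at the far end, so f₁₁ = f₂₂ = 1.5/EI and f₁₂ = f₂₁ = 0.75/EI.
Compatibility — zero rotation at each built-in end:
  1.5 M_P + 0.75 M_Q = 246.3
  0.75 M_P + 1.5 M_Q = 199
Solving the pair gives M_P = 130.4 kip·ft and M_Q = 67.48 kip·ft (hogging).

M_P = 130.4 kip·ft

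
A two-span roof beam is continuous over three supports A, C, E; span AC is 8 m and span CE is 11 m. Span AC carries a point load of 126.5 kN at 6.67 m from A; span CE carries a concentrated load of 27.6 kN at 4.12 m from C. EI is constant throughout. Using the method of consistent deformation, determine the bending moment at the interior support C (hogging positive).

M_C = 87.62 kN·m

Release continuity at C by inserting a hinge; the redundant is the internal moment M_C. The primary structure is two simply-supported spans AC and CE.
Discontinuity in slope at C on the released structure — sum the simple-span end rotations:
  span AC: point load 126.5 at a = 6.67: Pab(L + a)/(6LEI) = 343/EI
  span CE: point load 27.6 at a = 4.12: Pab(L + b)/(6LEI) = 211.9/EI
  relative rotation θ_0 = (343 + 211.9)/EI = 554.9/EI
A unit hogging moment at C produces rotation L₁/(3EI) + L₂/(3EI) = 6.333/EI.
Slope continuity at C: θ_0 = M_C·6.333/EI, so M_C = 554.9/6.333 = 87.62 kN·m (hogging).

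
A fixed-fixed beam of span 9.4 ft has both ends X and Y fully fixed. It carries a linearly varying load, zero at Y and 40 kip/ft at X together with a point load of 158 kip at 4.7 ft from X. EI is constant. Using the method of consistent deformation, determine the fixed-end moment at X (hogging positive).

Take the two fixed-end moments M_X, M_Y as redundants; the released structure is the simple span XY.
On the primary (simply-supported) span, the end slopes from the loading are:
  at X: triangular load, peak 40: w₀L³/(45EI) = 738.3/EI
  at Y: triangular load, peak 40: 7w₀L³/(360EI) = 646/EI
  at X: point load 158 at a = 4.7: Pab(L + b)/(6LEI) = 872.6/EI
  at Y: point load 158 at a = 4.7: Pab(L + a)/(6LEI) = 872.6/EI
  θ_X0 = 1611/EI,  θ_Y0 = 1519/EI
Flexibility coefficients: a unit moment at one end gives L/(3EI) there and L/(6EI) at the far end, so f₁₁ = f₂₂ = 3.133/EI and f₁₂ = f₂₁ = 1.567/EI.
Compatibility — zero rotation at each built-in end:
  3.133 M_X + 1.567 M_Y = 1611
  1.567 M_X + 3.133 M_Y = 1519
Solving the pair gives M_X = 362.4 kip·ft and M_Y = 303.5 kip·ft (hogging).

M_X = 362.4 kip·ft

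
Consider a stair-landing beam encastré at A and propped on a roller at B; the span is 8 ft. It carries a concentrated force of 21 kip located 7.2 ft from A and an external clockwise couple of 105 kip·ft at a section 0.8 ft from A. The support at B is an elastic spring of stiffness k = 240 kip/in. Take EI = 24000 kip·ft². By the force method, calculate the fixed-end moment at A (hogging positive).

Release the roller at B. Primary structure: cantilever fixed at A.
Free-end deflection of the primary structure under the applied loading (downward +):
  point load 21 at a = 7.2: Pa²(3L − a)/(6EI) = 3048/EI
  clockwise couple 105 at a = 0.8: M₀a(2L − a)/(2EI) = 638.4/EI
  δ_0 = 3687/EI
Tip deflection under a unit load at B: L³/(3EI) = 170.7/EI.
With EI = 24000 kip·ft²: δ_0 = 0.15361 ft and δ_{BB} = 0.007111 ft/kip.
Compatibility — the spring shortens by R_B/k under the reaction it provides: δ_0 − R_B·δ_{BB} = R_B/k. With 1/k = 1/(240×12) ft/kip = 0.000347 ft/kip, R_B = δ_0 / (δ_{BB} + 1/k) = 0.15361 / (0.007111 + 0.000347) = 20.6 kip.
Moment equilibrium about A: M_A = Σ(load moments about A) − R_B·L = 256.2 − 20.6×8 = 91.44 kip·ft.

M_A = 91.44 kip·ft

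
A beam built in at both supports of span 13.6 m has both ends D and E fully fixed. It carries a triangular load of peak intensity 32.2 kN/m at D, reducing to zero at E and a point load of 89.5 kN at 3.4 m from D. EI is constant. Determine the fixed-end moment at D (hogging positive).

M_D = 469 kN·m

Take the two fixed-end moments M_D, M_E as redundants; the released structure is the simple span DE.
End rotations of the released simple span under the applied load (×1/EI):
  at D: triangular load, peak 32.2: w₀L³/(45EI) = 1800/EI
  at E: triangular load, peak 32.2: 7w₀L³/(360EI) = 1575/EI
  at D: point load 89.5 at a = 3.4: Pab(L + b)/(6LEI) = 905.3/EI
  at E: point load 89.5 at a = 3.4: Pab(L + a)/(6LEI) = 646.6/EI
  θ_D0 = 2705/EI,  θ_E0 = 2222/EI
Flexibility coefficients: a unit moment at one end gives L/(3EI) there and L/(6EI) at the far end, so f₁₁ = f₂₂ = 4.533/EI and f₁₂ = f₂₁ = 2.267/EI.
Compatibility — zero rotation at each built-in end:
  4.533 M_D + 2.267 M_E = 2705
  2.267 M_D + 4.533 M_E = 2222
Solving the pair gives M_D = 469 kN·m and M_E = 255.6 kN·m (hogging).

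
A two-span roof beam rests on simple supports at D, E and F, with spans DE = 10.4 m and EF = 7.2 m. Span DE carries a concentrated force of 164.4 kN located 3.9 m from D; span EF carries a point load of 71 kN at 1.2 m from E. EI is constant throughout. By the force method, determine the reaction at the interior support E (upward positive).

R_E = 165.3 kN

Insert a hinge at E; M_E is the redundant, and each span becomes simply supported.
Rotations at E on the released spans (each span's end-slope, ×1/EI):
  span DE: point load 164.4 at a = 3.9: Pab(L + a)/(6LEI) = 955.1/EI
  span EF: point load 71 at a = 1.2: Pab(L + b)/(6LEI) = 156.2/EI
  relative rotation θ_0 = (955.1 + 156.2)/EI = 1111/EI
A unit hogging moment at E produces rotation L₁/(3EI) + L₂/(3EI) = 5.867/EI.
Compatibility: M_E·(L₁+L₂)/(3EI) = θ_0, giving M_E = 189.4 kN·m (hogging).
Span DE, ΣM about D with M_E applied at E: R_E^{DE}·10.4 = 641.2 + 189.4, so R_E^{DE} = 79.86 kN and R_D = 164.4 − 79.86 = 84.54 kN.
Span EF, ΣM about F: R_E^{EF}·7.2 = 426 + 189.4, so R_E^{EF} = 85.47 kN and R_F = 71 − 85.47 = -14.47 kN.
R_E = 79.86 + 85.47 = 165.3 kN.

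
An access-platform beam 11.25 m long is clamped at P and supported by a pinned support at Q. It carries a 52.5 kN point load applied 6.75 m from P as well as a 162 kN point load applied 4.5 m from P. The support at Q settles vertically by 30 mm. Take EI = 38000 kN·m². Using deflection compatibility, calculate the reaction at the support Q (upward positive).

Remove the prop at Q; the released (primary) structure is a cantilever built in at P.
Downward deflection at the released point Q due to the loads:
  point load 52.5 at a = 6.75: Pa²(3L − a)/(6EI) = 10764/EI
  point load 162 at a = 4.5: Pa²(3L − a)/(6EI) = 15992/EI
  δ_0 = 26757/EI
Flexibility coefficient — unit upward force at Q: δ_{QQ} = L³/(3EI) = 474.6/EI.
With EI = 38000 kN·m²: δ_0 = 0.70412 m and δ_{QQ} = 0.01249 m/kN.
Compatibility — the beam at Q must follow the support down by 0.03 m: δ_0 − R_Q·δ_{QQ} = 0.03, so R_Q = (0.70412 − 0.03)/0.01249 = 53.97 kN.

R_Q = 53.97 kN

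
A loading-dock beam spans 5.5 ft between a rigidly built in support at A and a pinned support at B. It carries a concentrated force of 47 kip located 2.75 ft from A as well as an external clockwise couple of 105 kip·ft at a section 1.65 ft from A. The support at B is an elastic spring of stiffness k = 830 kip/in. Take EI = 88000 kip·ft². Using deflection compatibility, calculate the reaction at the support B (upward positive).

R_B = 25.27 kip

Release the roller at B. Primary structure: cantilever fixed at A.
Free-end deflection of the primary structure under the applied loading (downward +):
  point load 47 at a = 2.75: Pa²(3L − a)/(6EI) = 814.5/EI
  clockwise couple 105 at a = 1.65: M₀a(2L − a)/(2EI) = 809.9/EI
  δ_0 = 1624/EI
Flexibility coefficient — unit upward force at B: δ_{BB} = L³/(3EI) = 55.46/EI.
With EI = 88000 kip·ft²: δ_0 = 0.01846 ft and δ_{BB} = 0.00063 ft/kip.
Compatibility — the spring shortens by R_B/k under the reaction it provides: δ_0 − R_B·δ_{BB} = R_B/k. With 1/k = 1/(830×12) ft/kip = 0.0001 ft/kip, R_B = δ_0 / (δ_{BB} + 1/k) = 0.01846 / (0.00063 + 0.0001) = 25.27 kip.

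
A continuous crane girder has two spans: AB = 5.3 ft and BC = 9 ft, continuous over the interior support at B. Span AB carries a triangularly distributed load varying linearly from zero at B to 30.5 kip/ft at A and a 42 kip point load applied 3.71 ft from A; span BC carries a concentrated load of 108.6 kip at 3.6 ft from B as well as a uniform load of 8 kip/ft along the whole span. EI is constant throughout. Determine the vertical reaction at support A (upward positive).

Insert a hinge at B; M_B is the redundant, and each span becomes simply supported.
End slopes at the hinge B, treating each span as simply supported:
  span AB: triangular load, peak 30.5: 7w₀L³/(360EI) = 88.29/EI
  span AB: point load 42 at a = 3.71: Pab(L + a)/(6LEI) = 70.2/EI
  span BC: point load 108.6 at a = 3.6: Pab(L + b)/(6LEI) = 563/EI
  span BC: UDL 8: wL³/(24EI) = 243/EI
  relative rotation θ_0 = (158.5 + 806)/EI = 964.5/EI
A unit hogging moment at B produces rotation L₁/(3EI) + L₂/(3EI) = 4.767/EI.
Compatibility: M_B·(L₁+L₂)/(3EI) = θ_0, giving M_B = 202.3 kip·ft (hogging).
Span AB, ΣM about A with M_B applied at B: R_B^{AB}·5.3 = 298.6 + 202.3, so R_B^{AB} = 94.52 kip and R_A = 122.8 − 94.52 = 28.31 kip.

R_A = 28.31 kip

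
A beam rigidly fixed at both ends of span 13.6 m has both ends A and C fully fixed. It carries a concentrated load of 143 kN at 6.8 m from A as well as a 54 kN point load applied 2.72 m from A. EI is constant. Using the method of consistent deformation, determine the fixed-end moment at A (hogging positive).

Release both end moments; the primary structure is a simply-supported span AC with redundants M_A and M_C.
End rotations of the released simple span under the applied load (×1/EI):
  at A: point load 143 at a = 6.8: Pab(L + b)/(6LEI) = 1653/EI
  at C: point load 143 at a = 6.8: Pab(L + a)/(6LEI) = 1653/EI
  at A: point load 54 at a = 2.72: Pab(L + b)/(6LEI) = 479.4/EI
  at C: point load 54 at a = 2.72: Pab(L + a)/(6LEI) = 319.6/EI
  θ_A0 = 2132/EI,  θ_C0 = 1973/EI
Flexibility coefficients: a unit moment at one end gives L/(3EI) there and L/(6EI) at the far end, so f₁₁ = f₂₂ = 4.533/EI and f₁₂ = f₂₁ = 2.267/EI.
Compatibility — zero rotation at each built-in end:
  4.533 M_A + 2.267 M_C = 2132
  2.267 M_A + 4.533 M_C = 1973
Solving the pair gives M_A = 337.1 kN·m and M_C = 266.6 kN·m (hogging).

M_A = 337.1 kN·m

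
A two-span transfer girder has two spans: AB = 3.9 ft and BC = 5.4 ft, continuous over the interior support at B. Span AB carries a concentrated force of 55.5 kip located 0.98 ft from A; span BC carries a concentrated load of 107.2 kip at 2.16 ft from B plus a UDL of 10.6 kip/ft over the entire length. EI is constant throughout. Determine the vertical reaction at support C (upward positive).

R_C = 53.42 kip

Release continuity at B by inserting a hinge; the redundant is the internal moment M_B. The primary structure is two simply-supported spans AB and BC.
End slopes at the hinge B, treating each span as simply supported:
  span AB: point load 55.5 at a = 0.98: Pab(L + a)/(6LEI) = 33.12/EI
  span BC: point load 107.2 at a = 2.16: Pab(L + b)/(6LEI) = 200.1/EI
  span BC: UDL 10.6: wL³/(24EI) = 69.55/EI
  relative rotation θ_0 = (33.12 + 269.6)/EI = 302.7/EI
A unit hogging moment at B produces rotation L₁/(3EI) + L₂/(3EI) = 3.1/EI.
Compatibility: M_B·(L₁+L₂)/(3EI) = θ_0, giving M_B = 97.65 kip·ft (hogging).
Span BC, ΣM about C: R_B^{BC}·5.4 = 501.9 + 97.65, so R_B^{BC} = 111 kip and R_C = 164.4 − 111 = 53.42 kip.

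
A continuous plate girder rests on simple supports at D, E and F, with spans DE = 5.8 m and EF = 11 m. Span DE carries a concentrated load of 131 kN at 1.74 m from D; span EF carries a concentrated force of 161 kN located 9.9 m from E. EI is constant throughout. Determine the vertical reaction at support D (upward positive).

Insert a hinge at E; M_E is the redundant, and each span becomes simply supported.
Discontinuity in slope at E on the released structure — sum the simple-span end rotations:
  span DE: point load 131 at a = 1.74: Pab(L + a)/(6LEI) = 200.5/EI
  span EF: point load 161 at a = 9.9: Pab(L + b)/(6LEI) = 321.4/EI
  relative rotation θ_0 = (200.5 + 321.4)/EI = 521.9/EI
A unit hogging moment at E produces rotation L₁/(3EI) + L₂/(3EI) = 5.6/EI.
Compatibility: M_E·(L₁+L₂)/(3EI) = θ_0, giving M_E = 93.2 kN·m (hogging).
Span DE, ΣM about D with M_E applied at E: R_E^{DE}·5.8 = 227.9 + 93.2, so R_E^{DE} = 55.37 kN and R_D = 131 − 55.37 = 75.63 kN.

R_D = 75.63 kN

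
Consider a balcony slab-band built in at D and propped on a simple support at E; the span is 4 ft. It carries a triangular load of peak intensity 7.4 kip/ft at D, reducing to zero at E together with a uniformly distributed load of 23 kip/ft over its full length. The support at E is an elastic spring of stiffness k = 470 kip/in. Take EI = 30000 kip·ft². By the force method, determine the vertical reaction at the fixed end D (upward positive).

Remove the prop at E; the released (primary) structure is a cantilever built in at D.
Deflection at E on the released cantilever, summing each load's contribution:
  triangular load, peak 7.4 at the fixed end: w₀L⁴/(30EI) = 63.15/EI
  UDL 23: wL⁴/(8EI) = 736/EI
  δ_0 = 799.1/EI
Tip deflection under a unit load at E: L³/(3EI) = 21.33/EI.
With EI = 30000 kip·ft²: δ_0 = 0.026638 ft and δ_{EE} = 0.000711 ft/kip.
Compatibility — the spring shortens by R_E/k under the reaction it provides: δ_0 − R_E·δ_{EE} = R_E/k. With 1/k = 1/(470×12) ft/kip = 0.000177 ft/kip, R_E = δ_0 / (δ_{EE} + 1/k) = 0.026638 / (0.000711 + 0.000177) = 29.98 kip.
Vertical equilibrium: R_D = ΣP − R_E = 106.8 − 29.98 = 76.82 kip.

R_D = 76.82 kip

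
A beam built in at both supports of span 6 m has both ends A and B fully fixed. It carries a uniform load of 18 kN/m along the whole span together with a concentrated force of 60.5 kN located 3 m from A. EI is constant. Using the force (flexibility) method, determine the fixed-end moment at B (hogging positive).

Release both end moments; the primary structure is a simply-supported span AB with redundants M_A and M_B.
End rotations of the released simple span under the applied load (×1/EI):
  at A: UDL 18: wL³/(24EI) = 162/EI
  at B: UDL 18: wL³/(24EI) = 162/EI
  at A: point load 60.5 at a = 3: Pab(L + b)/(6LEI) = 136.1/EI
  at B: point load 60.5 at a = 3: Pab(L + a)/(6LEI) = 136.1/EI
  θ_A0 = 298.1/EI,  θ_B0 = 298.1/EI
Flexibility coefficients: a unit moment at one end gives L/(3EI) there and L/(6EI) at the far end, so f₁₁ = f₂₂ = 2/EI and f₁₂ = f₂₁ = 1/EI.
Compatibility — zero rotation at each built-in end:
  2 M_A + 1 M_B = 298.1
  1 M_A + 2 M_B = 298.1
Solving the pair gives M_A = 99.38 kN·m and M_B = 99.38 kN·m (hogging).

M_B = 99.38 kN·m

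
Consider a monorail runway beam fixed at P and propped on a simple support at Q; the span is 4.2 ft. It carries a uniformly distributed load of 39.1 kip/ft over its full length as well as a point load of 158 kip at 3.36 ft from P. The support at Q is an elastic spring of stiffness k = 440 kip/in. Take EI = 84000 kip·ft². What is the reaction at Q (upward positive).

R_Q = 105.1 kip

Remove the prop at Q; the released (primary) structure is a cantilever built in at P.
Primary-structure tip deflection at Q by superposition:
  UDL 39.1: wL⁴/(8EI) = 1521/EI
  point load 158 at a = 3.36: Pa²(3L − a)/(6EI) = 2747/EI
  δ_0 = 4268/EI
Tip deflection under a unit load at Q: L³/(3EI) = 24.7/EI.
With EI = 84000 kip·ft²: δ_0 = 0.050807 ft and δ_{QQ} = 0.000294 ft/kip.
Compatibility — the spring shortens by R_Q/k under the reaction it provides: δ_0 − R_Q·δ_{QQ} = R_Q/k. With 1/k = 1/(440×12) ft/kip = 0.000189 ft/kip, R_Q = δ_0 / (δ_{QQ} + 1/k) = 0.050807 / (0.000294 + 0.000189) = 105.1 kip.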